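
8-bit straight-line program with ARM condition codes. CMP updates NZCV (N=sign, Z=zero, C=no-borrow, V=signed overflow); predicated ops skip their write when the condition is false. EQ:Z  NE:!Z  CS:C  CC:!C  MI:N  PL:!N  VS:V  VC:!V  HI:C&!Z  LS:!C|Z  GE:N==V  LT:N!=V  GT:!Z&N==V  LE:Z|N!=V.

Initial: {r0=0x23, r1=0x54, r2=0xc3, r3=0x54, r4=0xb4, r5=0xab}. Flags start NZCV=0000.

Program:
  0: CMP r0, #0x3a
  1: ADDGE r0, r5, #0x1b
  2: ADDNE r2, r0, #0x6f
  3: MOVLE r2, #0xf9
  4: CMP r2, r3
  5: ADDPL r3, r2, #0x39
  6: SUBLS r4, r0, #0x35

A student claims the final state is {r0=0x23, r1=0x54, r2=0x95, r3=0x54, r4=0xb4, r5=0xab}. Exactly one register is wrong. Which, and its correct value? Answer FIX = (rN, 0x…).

FIX = (r2, 0xf9)

[0] flags=1000 → (cmp)
[1] flags=1000 GE?F → skip
[2] flags=1000 NE?T → r2=0x92
[3] flags=1000 LE?T → r2=0xf9
[4] flags=1010 → (cmp)
[5] flags=1010 PL?F → skip
[6] flags=1010 LS?F → skip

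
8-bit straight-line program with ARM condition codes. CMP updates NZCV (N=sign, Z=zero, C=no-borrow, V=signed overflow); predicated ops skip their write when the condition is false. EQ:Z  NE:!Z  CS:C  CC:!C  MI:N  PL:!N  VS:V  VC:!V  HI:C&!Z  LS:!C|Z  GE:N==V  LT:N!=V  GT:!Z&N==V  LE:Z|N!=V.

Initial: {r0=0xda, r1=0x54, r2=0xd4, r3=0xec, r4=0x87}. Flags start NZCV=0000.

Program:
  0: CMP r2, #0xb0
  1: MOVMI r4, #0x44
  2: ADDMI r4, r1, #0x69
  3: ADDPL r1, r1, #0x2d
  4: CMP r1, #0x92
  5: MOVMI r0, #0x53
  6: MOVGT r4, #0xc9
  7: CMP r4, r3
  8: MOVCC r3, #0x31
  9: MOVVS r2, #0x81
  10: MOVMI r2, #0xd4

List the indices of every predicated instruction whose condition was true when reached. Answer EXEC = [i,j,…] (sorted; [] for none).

EXEC = [3,5,8,10]

0: ✓ CMP  NZCV=0010
1: · MOVMI
2: · ADDMI
3: ✓ ADDPL  r1←0x81
4: ✓ CMP  NZCV=1000
5: ✓ MOVMI  r0←0x53
6: · MOVGT
7: ✓ CMP  NZCV=1000
8: ✓ MOVCC  r3←0x31
9: · MOVVS
10: ✓ MOVMI  r2←0xd4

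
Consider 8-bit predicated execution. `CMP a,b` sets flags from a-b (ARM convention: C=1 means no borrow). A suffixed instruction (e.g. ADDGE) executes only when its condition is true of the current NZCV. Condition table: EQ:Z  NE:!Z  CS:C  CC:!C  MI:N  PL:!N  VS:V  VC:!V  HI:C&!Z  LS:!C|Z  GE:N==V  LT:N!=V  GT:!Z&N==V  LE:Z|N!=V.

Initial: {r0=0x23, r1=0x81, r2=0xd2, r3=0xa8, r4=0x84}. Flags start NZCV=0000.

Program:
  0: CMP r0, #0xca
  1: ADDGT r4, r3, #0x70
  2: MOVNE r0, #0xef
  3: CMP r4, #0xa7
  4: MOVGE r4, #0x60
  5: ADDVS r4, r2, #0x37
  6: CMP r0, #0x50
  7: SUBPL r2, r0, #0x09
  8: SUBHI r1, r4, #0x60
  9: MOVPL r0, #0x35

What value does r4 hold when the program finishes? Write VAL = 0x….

[0] flags=0000 → (cmp)
[1] flags=0000 GT?T → r4=0x18
[2] flags=0000 NE?T → r0=0xef
[3] flags=0000 → (cmp)
[4] flags=0000 GE?T → r4=0x60
[5] flags=0000 VS?F → skip
[6] flags=1010 → (cmp)
[7] flags=1010 PL?F → skip
[8] flags=1010 HI?T → r1=0x00
[9] flags=1010 PL?F → skip

VAL = 0x60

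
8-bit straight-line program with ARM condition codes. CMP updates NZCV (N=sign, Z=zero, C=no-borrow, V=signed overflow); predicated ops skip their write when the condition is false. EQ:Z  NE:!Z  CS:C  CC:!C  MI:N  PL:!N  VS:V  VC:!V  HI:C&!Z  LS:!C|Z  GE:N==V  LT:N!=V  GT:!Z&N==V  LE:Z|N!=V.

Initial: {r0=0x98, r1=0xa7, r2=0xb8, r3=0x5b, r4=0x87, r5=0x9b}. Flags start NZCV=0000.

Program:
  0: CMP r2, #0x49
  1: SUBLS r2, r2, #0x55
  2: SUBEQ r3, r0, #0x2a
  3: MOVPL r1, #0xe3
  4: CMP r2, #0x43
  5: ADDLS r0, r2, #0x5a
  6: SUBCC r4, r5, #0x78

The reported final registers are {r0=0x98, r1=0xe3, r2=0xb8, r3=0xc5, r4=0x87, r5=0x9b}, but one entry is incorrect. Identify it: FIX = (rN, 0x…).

FIX = (r3, 0x5b)

[0] flags=0011 → (cmp)
[1] flags=0011 LS?F → skip
[2] flags=0011 EQ?F → skip
[3] flags=0011 PL?T → r1=0xe3
[4] flags=0011 → (cmp)
[5] flags=0011 LS?F → skip
[6] flags=0011 CC?F → skip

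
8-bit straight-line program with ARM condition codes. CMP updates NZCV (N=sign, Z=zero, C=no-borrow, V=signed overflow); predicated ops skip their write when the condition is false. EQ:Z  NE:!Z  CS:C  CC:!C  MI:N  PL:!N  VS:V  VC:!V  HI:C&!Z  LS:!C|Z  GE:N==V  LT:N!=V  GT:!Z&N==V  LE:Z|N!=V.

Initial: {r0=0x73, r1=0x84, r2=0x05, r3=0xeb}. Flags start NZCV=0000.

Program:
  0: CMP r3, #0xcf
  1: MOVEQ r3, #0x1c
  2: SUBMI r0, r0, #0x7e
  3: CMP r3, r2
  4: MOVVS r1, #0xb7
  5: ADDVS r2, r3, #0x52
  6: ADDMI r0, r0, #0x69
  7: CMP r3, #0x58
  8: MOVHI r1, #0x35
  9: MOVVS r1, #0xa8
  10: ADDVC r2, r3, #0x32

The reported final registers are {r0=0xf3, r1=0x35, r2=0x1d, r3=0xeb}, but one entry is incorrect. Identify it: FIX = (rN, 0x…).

FIX = (r0, 0xdc)

0: ✓ CMP  NZCV=0010
1: · MOVEQ
2: · SUBMI
3: ✓ CMP  NZCV=1010
4: · MOVVS
5: · ADDVS
6: ✓ ADDMI  r0←0xdc
7: ✓ CMP  NZCV=1010
8: ✓ MOVHI  r1←0x35
9: · MOVVS
10: ✓ ADDVC  r2←0x1d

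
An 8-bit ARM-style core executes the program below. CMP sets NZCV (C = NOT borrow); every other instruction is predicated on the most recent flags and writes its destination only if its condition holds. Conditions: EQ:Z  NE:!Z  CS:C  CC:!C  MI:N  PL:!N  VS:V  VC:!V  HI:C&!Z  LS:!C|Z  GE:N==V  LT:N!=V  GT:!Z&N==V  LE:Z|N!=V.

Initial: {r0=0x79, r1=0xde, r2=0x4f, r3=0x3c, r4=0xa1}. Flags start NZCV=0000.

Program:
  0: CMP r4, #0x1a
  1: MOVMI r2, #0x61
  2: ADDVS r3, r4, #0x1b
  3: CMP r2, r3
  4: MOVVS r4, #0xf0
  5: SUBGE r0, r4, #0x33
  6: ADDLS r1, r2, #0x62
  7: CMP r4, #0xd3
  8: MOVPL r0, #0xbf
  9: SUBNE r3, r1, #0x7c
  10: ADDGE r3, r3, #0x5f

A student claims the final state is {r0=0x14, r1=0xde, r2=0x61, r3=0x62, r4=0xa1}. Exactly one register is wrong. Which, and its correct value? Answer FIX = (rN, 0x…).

FIX = (r0, 0x6e)

0: ✓ CMP  NZCV=1010
1: ✓ MOVMI  r2←0x61
2: · ADDVS
3: ✓ CMP  NZCV=0010
4: · MOVVS
5: ✓ SUBGE  r0←0x6e
6: · ADDLS
7: ✓ CMP  NZCV=1000
8: · MOVPL
9: ✓ SUBNE  r3←0x62
10: · ADDGE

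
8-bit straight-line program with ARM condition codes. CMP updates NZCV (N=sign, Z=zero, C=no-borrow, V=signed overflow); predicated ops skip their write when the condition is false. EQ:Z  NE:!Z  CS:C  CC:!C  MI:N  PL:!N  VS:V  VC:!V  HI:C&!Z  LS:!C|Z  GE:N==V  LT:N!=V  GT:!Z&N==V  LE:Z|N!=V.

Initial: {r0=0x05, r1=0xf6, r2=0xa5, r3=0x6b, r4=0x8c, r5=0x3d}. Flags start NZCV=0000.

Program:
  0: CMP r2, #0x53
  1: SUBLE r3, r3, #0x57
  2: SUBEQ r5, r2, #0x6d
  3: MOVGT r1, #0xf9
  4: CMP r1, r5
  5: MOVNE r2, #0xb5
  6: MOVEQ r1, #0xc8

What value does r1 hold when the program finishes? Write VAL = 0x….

VAL = 0xf6

0: ✓ CMP  NZCV=0011
1: ✓ SUBLE  r3←0x14
2: · SUBEQ
3: · MOVGT
4: ✓ CMP  NZCV=1010
5: ✓ MOVNE  r2←0xb5
6: · MOVEQ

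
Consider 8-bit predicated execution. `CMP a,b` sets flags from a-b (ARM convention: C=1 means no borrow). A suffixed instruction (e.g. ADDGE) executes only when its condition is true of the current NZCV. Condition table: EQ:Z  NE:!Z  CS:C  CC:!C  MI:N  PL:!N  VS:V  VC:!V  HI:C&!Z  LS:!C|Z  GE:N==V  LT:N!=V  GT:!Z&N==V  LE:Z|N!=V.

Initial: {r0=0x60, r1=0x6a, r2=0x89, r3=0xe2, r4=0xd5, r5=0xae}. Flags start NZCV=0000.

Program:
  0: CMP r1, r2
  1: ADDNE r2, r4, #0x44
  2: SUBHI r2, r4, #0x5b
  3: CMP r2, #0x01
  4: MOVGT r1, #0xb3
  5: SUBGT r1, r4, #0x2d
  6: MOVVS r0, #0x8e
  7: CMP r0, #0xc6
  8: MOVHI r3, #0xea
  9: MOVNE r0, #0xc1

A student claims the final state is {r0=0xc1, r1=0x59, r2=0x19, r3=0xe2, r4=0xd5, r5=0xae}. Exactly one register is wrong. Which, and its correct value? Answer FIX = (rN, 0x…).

FIX = (r1, 0xa8)

[0] flags=1001 → (cmp)
[1] flags=1001 NE?T → r2=0x19
[2] flags=1001 HI?F → skip
[3] flags=0010 → (cmp)
[4] flags=0010 GT?T → r1=0xb3
[5] flags=0010 GT?T → r1=0xa8
[6] flags=0010 VS?F → skip
[7] flags=1001 → (cmp)
[8] flags=1001 HI?F → skip
[9] flags=1001 NE?T → r0=0xc1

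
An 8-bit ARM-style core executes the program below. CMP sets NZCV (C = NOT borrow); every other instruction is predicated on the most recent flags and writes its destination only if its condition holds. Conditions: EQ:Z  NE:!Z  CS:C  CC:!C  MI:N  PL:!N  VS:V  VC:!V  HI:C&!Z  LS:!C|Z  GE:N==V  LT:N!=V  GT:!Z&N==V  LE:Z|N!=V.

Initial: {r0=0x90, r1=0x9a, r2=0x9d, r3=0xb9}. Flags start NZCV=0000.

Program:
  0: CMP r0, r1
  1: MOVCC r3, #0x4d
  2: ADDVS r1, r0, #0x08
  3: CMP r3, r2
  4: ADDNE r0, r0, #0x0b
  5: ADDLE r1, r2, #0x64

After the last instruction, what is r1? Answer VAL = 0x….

[0] flags=1000 → (cmp)
[1] flags=1000 CC?T → r3=0x4d
[2] flags=1000 VS?F → skip
[3] flags=1001 → (cmp)
[4] flags=1001 NE?T → r0=0x9b
[5] flags=1001 LE?F → skip

VAL = 0x9a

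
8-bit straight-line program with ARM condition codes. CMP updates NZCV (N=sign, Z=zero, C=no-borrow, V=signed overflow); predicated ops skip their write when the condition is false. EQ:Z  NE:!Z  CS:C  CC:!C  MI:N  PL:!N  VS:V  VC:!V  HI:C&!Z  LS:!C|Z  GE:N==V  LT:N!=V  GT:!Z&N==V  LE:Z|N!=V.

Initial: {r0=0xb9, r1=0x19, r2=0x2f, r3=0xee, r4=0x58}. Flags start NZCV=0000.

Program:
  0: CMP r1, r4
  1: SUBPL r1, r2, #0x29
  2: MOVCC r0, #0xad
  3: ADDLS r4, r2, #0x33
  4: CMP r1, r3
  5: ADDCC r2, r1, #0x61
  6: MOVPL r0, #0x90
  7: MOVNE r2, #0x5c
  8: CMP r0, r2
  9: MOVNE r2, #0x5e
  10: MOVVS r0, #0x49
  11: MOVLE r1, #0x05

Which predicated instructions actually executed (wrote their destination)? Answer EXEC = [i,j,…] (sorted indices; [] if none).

0: ✓ CMP  NZCV=1000
1: · SUBPL
2: ✓ MOVCC  r0←0xad
3: ✓ ADDLS  r4←0x62
4: ✓ CMP  NZCV=0000
5: ✓ ADDCC  r2←0x7a
6: ✓ MOVPL  r0←0x90
7: ✓ MOVNE  r2←0x5c
8: ✓ CMP  NZCV=0011
9: ✓ MOVNE  r2←0x5e
10: ✓ MOVVS  r0←0x49
11: ✓ MOVLE  r1←0x05

EXEC = [2,3,5,6,7,9,10,11]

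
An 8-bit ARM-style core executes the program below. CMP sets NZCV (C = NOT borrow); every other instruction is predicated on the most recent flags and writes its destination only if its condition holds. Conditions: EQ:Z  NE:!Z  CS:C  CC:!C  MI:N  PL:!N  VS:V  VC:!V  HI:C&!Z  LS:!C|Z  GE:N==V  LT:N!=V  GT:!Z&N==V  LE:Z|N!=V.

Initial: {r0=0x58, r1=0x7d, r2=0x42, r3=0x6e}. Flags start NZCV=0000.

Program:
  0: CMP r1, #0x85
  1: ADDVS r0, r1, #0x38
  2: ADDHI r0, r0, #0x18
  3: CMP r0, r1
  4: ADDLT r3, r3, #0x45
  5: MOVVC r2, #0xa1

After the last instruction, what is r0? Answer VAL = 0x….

[0] flags=1001 → (cmp)
[1] flags=1001 VS?T → r0=0xb5
[2] flags=1001 HI?F → skip
[3] flags=0011 → (cmp)
[4] flags=0011 LT?T → r3=0xb3
[5] flags=0011 VC?F → skip

VAL = 0xb5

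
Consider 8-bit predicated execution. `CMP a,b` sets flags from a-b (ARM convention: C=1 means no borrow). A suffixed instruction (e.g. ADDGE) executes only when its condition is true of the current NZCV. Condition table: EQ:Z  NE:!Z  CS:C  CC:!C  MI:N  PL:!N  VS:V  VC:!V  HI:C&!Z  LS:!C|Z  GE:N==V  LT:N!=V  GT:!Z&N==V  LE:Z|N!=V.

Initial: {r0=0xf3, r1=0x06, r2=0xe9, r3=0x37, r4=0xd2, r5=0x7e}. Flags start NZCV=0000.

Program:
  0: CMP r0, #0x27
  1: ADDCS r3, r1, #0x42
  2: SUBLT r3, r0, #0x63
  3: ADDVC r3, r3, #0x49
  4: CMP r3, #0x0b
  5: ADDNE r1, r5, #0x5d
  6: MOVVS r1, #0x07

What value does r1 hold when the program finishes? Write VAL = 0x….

VAL = 0xdb

0: ✓ CMP  NZCV=1010
1: ✓ ADDCS  r3←0x48
2: ✓ SUBLT  r3←0x90
3: ✓ ADDVC  r3←0xd9
4: ✓ CMP  NZCV=1010
5: ✓ ADDNE  r1←0xdb
6: · MOVVS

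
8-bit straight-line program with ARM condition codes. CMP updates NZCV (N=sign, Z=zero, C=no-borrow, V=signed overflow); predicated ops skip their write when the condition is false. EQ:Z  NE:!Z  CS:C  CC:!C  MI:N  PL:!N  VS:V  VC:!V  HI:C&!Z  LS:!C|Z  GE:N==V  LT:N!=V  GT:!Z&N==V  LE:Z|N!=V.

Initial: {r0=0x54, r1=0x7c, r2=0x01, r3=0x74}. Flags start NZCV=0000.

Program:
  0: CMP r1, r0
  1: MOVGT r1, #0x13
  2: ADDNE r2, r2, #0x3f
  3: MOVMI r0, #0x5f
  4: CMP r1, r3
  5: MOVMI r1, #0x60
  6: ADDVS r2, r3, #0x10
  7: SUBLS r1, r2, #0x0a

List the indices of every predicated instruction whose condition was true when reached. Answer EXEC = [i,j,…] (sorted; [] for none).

[0] flags=0010 → (cmp)
[1] flags=0010 GT?T → r1=0x13
[2] flags=0010 NE?T → r2=0x40
[3] flags=0010 MI?F → skip
[4] flags=1000 → (cmp)
[5] flags=1000 MI?T → r1=0x60
[6] flags=1000 VS?F → skip
[7] flags=1000 LS?T → r1=0x36

EXEC = [1,2,5,7]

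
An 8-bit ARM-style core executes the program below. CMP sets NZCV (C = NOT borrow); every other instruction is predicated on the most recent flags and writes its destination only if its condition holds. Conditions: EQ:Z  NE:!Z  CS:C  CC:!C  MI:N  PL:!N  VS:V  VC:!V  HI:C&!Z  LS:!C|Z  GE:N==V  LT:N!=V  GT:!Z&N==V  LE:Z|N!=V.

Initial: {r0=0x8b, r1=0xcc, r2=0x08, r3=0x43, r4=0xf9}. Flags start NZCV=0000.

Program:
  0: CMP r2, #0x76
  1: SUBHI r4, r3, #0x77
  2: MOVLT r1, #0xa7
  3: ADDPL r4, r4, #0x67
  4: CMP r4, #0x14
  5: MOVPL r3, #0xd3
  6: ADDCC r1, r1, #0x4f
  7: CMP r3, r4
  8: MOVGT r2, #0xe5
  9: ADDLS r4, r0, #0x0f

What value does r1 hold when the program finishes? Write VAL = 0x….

0: ✓ CMP  NZCV=1000
1: · SUBHI
2: ✓ MOVLT  r1←0xa7
3: · ADDPL
4: ✓ CMP  NZCV=1010
5: · MOVPL
6: · ADDCC
7: ✓ CMP  NZCV=0000
8: ✓ MOVGT  r2←0xe5
9: ✓ ADDLS  r4←0x9a

VAL = 0xa7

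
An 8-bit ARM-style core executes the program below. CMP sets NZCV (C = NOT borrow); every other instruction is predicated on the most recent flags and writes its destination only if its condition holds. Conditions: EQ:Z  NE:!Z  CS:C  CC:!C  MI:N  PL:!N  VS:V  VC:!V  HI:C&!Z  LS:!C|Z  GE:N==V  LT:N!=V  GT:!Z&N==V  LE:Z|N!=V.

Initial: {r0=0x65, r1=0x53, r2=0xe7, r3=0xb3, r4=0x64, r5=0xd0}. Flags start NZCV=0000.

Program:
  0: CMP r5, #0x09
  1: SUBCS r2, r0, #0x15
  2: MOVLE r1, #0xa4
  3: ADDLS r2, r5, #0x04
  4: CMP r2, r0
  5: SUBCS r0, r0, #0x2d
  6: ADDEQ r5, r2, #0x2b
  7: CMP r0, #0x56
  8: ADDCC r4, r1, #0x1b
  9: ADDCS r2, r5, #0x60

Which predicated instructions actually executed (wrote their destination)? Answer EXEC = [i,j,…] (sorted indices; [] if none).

EXEC = [1,2,9]

[0] flags=1010 → (cmp)
[1] flags=1010 CS?T → r2=0x50
[2] flags=1010 LE?T → r1=0xa4
[3] flags=1010 LS?F → skip
[4] flags=1000 → (cmp)
[5] flags=1000 CS?F → skip
[6] flags=1000 EQ?F → skip
[7] flags=0010 → (cmp)
[8] flags=0010 CC?F → skip
[9] flags=0010 CS?T → r2=0x30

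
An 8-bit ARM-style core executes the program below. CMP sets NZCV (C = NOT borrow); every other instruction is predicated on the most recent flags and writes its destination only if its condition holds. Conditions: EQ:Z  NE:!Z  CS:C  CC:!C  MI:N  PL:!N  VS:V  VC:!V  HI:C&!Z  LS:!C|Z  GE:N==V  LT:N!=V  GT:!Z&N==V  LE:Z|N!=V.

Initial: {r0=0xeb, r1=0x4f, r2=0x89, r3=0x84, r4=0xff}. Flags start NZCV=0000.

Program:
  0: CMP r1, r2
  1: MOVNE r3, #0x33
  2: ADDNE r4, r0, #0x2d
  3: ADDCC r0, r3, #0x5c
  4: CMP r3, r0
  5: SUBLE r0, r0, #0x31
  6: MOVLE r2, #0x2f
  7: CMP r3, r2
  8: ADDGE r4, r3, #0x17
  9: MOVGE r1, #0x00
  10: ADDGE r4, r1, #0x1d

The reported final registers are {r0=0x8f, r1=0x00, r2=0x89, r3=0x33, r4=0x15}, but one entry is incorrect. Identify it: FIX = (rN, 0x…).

0: ✓ CMP  NZCV=1001
1: ✓ MOVNE  r3←0x33
2: ✓ ADDNE  r4←0x18
3: ✓ ADDCC  r0←0x8f
4: ✓ CMP  NZCV=1001
5: · SUBLE
6: · MOVLE
7: ✓ CMP  NZCV=1001
8: ✓ ADDGE  r4←0x4a
9: ✓ MOVGE  r1←0x00
10: ✓ ADDGE  r4←0x1d

FIX = (r4, 0x1d)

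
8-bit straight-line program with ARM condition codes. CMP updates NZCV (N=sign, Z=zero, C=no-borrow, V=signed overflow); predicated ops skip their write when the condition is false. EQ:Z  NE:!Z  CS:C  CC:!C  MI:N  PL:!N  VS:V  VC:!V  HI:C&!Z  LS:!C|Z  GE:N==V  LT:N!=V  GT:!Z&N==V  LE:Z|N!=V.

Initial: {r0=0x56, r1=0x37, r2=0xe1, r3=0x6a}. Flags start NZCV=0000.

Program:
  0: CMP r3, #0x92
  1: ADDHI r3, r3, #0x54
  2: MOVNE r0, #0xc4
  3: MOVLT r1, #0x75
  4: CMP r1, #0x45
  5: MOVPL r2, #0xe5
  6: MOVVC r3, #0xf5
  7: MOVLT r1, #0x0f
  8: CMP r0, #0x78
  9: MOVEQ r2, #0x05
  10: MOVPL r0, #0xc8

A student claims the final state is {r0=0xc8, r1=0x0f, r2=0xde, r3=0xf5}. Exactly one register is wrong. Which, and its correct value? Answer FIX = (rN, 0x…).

[0] flags=1001 → (cmp)
[1] flags=1001 HI?F → skip
[2] flags=1001 NE?T → r0=0xc4
[3] flags=1001 LT?F → skip
[4] flags=1000 → (cmp)
[5] flags=1000 PL?F → skip
[6] flags=1000 VC?T → r3=0xf5
[7] flags=1000 LT?T → r1=0x0f
[8] flags=0011 → (cmp)
[9] flags=0011 EQ?F → skip
[10] flags=0011 PL?T → r0=0xc8

FIX = (r2, 0xe1)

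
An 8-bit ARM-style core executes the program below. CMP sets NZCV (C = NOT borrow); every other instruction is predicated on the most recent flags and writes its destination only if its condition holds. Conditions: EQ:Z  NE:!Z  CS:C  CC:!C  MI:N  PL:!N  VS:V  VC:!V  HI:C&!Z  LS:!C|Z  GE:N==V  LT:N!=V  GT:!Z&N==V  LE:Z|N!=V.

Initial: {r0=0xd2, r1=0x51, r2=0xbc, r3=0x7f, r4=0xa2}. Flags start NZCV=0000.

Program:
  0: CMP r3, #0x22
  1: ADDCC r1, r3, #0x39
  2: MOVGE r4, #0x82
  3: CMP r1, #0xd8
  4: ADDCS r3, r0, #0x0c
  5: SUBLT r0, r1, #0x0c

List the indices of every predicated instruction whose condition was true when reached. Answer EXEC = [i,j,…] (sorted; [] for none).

EXEC = [2]

[0] flags=0010 → (cmp)
[1] flags=0010 CC?F → skip
[2] flags=0010 GE?T → r4=0x82
[3] flags=0000 → (cmp)
[4] flags=0000 CS?F → skip
[5] flags=0000 LT?F → skip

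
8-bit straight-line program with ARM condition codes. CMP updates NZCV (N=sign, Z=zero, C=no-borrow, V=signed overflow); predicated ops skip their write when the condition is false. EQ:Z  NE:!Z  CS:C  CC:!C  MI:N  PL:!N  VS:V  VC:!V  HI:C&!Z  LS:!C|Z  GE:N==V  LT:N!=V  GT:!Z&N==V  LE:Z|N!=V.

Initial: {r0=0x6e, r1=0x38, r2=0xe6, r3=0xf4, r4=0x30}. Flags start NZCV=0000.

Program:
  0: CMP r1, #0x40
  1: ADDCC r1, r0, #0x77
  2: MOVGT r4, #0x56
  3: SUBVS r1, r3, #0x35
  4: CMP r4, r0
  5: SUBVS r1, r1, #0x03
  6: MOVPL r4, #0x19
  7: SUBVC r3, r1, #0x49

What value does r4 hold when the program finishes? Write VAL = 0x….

[0] flags=1000 → (cmp)
[1] flags=1000 CC?T → r1=0xe5
[2] flags=1000 GT?F → skip
[3] flags=1000 VS?F → skip
[4] flags=1000 → (cmp)
[5] flags=1000 VS?F → skip
[6] flags=1000 PL?F → skip
[7] flags=1000 VC?T → r3=0x9c

VAL = 0x30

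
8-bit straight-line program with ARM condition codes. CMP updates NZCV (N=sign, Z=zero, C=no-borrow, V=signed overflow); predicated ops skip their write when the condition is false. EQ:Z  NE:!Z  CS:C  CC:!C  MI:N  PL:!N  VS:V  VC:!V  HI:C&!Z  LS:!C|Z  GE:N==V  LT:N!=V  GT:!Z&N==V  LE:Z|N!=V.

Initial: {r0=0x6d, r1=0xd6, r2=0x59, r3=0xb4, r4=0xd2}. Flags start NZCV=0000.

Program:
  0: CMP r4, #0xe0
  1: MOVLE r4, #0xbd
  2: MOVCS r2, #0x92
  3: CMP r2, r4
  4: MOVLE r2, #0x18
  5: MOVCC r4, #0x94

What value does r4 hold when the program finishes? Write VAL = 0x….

VAL = 0x94

[0] flags=1000 → (cmp)
[1] flags=1000 LE?T → r4=0xbd
[2] flags=1000 CS?F → skip
[3] flags=1001 → (cmp)
[4] flags=1001 LE?F → skip
[5] flags=1001 CC?T → r4=0x94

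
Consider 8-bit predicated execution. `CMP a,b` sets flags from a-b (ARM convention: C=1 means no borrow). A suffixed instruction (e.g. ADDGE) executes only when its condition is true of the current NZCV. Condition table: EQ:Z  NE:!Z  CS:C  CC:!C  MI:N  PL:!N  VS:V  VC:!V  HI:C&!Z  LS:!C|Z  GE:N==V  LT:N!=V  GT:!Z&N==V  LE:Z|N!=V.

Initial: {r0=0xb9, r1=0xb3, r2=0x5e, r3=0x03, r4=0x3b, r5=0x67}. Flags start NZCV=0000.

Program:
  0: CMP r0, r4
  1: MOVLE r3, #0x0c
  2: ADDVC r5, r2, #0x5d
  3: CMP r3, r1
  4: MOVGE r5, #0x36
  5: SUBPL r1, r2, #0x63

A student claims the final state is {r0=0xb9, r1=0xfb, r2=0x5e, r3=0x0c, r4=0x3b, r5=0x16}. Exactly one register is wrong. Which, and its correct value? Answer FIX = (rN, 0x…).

0: ✓ CMP  NZCV=0011
1: ✓ MOVLE  r3←0x0c
2: · ADDVC
3: ✓ CMP  NZCV=0000
4: ✓ MOVGE  r5←0x36
5: ✓ SUBPL  r1←0xfb

FIX = (r5, 0x36)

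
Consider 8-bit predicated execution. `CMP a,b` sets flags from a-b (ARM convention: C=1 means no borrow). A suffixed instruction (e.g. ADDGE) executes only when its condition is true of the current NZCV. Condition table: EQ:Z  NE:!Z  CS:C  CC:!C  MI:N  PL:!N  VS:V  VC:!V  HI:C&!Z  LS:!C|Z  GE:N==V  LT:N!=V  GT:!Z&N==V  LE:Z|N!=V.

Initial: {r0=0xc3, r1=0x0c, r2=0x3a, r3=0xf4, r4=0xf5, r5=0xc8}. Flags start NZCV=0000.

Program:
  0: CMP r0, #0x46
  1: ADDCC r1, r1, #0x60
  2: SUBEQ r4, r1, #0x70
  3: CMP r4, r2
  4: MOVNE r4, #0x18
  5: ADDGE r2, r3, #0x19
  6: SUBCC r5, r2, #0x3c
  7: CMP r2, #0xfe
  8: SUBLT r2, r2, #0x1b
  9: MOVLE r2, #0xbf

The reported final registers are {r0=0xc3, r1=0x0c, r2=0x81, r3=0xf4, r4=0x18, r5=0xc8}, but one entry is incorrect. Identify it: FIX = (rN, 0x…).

FIX = (r2, 0x3a)

0: ✓ CMP  NZCV=0011
1: · ADDCC
2: · SUBEQ
3: ✓ CMP  NZCV=1010
4: ✓ MOVNE  r4←0x18
5: · ADDGE
6: · SUBCC
7: ✓ CMP  NZCV=0000
8: · SUBLT
9: · MOVLE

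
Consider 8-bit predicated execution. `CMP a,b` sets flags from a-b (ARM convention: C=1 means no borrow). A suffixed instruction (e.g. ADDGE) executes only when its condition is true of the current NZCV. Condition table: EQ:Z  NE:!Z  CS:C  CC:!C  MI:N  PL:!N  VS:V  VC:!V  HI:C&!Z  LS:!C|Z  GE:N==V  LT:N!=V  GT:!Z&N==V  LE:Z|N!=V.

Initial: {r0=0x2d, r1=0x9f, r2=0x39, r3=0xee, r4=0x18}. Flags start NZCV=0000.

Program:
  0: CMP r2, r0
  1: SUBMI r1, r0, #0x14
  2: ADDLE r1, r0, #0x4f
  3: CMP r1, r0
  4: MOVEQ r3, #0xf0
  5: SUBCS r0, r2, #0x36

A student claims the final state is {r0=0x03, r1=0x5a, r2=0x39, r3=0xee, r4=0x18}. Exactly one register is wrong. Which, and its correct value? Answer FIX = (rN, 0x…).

[0] flags=0010 → (cmp)
[1] flags=0010 MI?F → skip
[2] flags=0010 LE?F → skip
[3] flags=0011 → (cmp)
[4] flags=0011 EQ?F → skip
[5] flags=0011 CS?T → r0=0x03

FIX = (r1, 0x9f)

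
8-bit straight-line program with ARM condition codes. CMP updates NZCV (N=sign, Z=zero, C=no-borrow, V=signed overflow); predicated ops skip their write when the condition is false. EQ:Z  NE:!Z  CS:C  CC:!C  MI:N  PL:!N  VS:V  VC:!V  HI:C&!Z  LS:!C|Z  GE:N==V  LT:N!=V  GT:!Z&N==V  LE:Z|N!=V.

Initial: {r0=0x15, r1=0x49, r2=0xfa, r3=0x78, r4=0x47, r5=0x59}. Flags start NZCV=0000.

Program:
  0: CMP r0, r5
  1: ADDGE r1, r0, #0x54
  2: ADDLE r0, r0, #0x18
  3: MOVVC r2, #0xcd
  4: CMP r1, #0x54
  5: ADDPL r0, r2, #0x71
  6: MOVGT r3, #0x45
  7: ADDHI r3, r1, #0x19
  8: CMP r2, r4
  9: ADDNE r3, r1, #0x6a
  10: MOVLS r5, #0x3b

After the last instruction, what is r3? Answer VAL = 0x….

[0] flags=1000 → (cmp)
[1] flags=1000 GE?F → skip
[2] flags=1000 LE?T → r0=0x2d
[3] flags=1000 VC?T → r2=0xcd
[4] flags=1000 → (cmp)
[5] flags=1000 PL?F → skip
[6] flags=1000 GT?F → skip
[7] flags=1000 HI?F → skip
[8] flags=1010 → (cmp)
[9] flags=1010 NE?T → r3=0xb3
[10] flags=1010 LS?F → skip

VAL = 0xb3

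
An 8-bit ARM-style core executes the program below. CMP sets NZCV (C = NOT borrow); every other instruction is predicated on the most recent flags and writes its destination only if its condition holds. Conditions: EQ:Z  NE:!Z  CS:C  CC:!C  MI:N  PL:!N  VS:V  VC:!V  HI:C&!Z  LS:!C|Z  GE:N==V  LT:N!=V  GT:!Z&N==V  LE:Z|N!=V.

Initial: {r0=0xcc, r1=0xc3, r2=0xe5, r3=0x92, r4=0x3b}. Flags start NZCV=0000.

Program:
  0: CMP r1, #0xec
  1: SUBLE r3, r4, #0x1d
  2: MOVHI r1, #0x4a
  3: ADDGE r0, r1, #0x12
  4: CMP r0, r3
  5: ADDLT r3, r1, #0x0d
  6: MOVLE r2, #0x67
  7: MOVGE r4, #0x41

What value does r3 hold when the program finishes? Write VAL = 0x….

VAL = 0xd0

0: ✓ CMP  NZCV=1000
1: ✓ SUBLE  r3←0x1e
2: · MOVHI
3: · ADDGE
4: ✓ CMP  NZCV=1010
5: ✓ ADDLT  r3←0xd0
6: ✓ MOVLE  r2←0x67
7: · MOVGE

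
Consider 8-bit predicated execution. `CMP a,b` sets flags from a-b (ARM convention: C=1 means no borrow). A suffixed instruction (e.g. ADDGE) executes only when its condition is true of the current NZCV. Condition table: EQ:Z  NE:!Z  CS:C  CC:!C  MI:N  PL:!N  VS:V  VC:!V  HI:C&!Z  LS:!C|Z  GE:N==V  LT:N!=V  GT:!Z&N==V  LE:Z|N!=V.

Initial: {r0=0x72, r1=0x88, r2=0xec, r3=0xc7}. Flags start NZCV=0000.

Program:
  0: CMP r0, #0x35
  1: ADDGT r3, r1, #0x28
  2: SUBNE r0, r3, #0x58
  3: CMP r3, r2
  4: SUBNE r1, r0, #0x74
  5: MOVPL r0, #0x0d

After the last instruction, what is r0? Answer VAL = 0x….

[0] flags=0010 → (cmp)
[1] flags=0010 GT?T → r3=0xb0
[2] flags=0010 NE?T → r0=0x58
[3] flags=1000 → (cmp)
[4] flags=1000 NE?T → r1=0xe4
[5] flags=1000 PL?F → skip

VAL = 0x58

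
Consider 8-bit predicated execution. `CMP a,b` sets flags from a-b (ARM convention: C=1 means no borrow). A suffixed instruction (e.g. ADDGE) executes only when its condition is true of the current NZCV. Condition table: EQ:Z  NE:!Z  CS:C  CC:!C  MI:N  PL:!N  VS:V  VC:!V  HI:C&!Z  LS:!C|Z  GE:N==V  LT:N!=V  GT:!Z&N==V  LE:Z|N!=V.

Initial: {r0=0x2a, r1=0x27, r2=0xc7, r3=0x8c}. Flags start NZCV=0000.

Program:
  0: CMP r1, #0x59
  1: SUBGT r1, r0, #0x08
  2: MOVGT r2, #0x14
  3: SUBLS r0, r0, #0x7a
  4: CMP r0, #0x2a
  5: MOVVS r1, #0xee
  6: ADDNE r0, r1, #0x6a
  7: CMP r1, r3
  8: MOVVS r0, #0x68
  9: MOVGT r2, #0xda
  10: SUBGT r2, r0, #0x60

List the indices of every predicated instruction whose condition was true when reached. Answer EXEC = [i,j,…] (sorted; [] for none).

[0] flags=1000 → (cmp)
[1] flags=1000 GT?F → skip
[2] flags=1000 GT?F → skip
[3] flags=1000 LS?T → r0=0xb0
[4] flags=1010 → (cmp)
[5] flags=1010 VS?F → skip
[6] flags=1010 NE?T → r0=0x91
[7] flags=1001 → (cmp)
[8] flags=1001 VS?T → r0=0x68
[9] flags=1001 GT?T → r2=0xda
[10] flags=1001 GT?T → r2=0x08

EXEC = [3,6,8,9,10]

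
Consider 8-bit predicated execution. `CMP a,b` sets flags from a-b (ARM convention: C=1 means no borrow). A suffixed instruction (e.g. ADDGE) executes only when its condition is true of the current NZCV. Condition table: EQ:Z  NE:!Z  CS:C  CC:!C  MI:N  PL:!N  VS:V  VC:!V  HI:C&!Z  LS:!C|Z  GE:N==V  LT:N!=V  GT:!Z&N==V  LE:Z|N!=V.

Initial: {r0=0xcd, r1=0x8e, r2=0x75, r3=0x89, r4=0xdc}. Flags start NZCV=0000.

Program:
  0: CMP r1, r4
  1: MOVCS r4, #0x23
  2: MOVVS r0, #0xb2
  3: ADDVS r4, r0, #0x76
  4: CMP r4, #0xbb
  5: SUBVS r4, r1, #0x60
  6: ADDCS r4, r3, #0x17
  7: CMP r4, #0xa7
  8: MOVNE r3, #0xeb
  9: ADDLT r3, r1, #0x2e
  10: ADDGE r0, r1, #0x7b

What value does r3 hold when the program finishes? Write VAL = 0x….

[0] flags=1000 → (cmp)
[1] flags=1000 CS?F → skip
[2] flags=1000 VS?F → skip
[3] flags=1000 VS?F → skip
[4] flags=0010 → (cmp)
[5] flags=0010 VS?F → skip
[6] flags=0010 CS?T → r4=0xa0
[7] flags=1000 → (cmp)
[8] flags=1000 NE?T → r3=0xeb
[9] flags=1000 LT?T → r3=0xbc
[10] flags=1000 GE?F → skip

VAL = 0xbc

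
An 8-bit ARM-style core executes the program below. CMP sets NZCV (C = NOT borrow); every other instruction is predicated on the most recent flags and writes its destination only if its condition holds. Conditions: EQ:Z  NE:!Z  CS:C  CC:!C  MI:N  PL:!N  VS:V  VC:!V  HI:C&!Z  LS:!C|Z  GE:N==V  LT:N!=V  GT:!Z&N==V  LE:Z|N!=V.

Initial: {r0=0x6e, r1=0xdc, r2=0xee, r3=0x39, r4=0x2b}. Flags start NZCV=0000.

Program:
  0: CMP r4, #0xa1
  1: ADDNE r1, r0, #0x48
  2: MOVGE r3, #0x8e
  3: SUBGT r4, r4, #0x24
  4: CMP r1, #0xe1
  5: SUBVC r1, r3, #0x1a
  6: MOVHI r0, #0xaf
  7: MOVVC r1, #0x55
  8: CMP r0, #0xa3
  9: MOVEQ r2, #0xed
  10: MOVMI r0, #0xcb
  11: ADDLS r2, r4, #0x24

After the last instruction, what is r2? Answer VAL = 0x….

VAL = 0x2b

0: ✓ CMP  NZCV=1001
1: ✓ ADDNE  r1←0xb6
2: ✓ MOVGE  r3←0x8e
3: ✓ SUBGT  r4←0x07
4: ✓ CMP  NZCV=1000
5: ✓ SUBVC  r1←0x74
6: · MOVHI
7: ✓ MOVVC  r1←0x55
8: ✓ CMP  NZCV=1001
9: · MOVEQ
10: ✓ MOVMI  r0←0xcb
11: ✓ ADDLS  r2←0x2b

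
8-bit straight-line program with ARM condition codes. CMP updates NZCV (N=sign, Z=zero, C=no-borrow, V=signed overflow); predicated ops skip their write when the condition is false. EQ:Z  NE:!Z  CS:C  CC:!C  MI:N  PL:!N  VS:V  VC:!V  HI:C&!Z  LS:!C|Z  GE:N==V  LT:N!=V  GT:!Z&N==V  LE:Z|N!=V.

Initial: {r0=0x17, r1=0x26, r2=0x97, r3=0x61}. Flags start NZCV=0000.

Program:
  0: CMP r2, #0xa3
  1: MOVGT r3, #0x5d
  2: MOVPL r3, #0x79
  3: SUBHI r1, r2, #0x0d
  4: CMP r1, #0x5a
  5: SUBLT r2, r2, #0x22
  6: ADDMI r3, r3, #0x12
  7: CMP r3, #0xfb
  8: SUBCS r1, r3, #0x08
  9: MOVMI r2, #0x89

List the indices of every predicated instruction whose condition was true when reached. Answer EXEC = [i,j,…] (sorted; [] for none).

0: ✓ CMP  NZCV=1000
1: · MOVGT
2: · MOVPL
3: · SUBHI
4: ✓ CMP  NZCV=1000
5: ✓ SUBLT  r2←0x75
6: ✓ ADDMI  r3←0x73
7: ✓ CMP  NZCV=0000
8: · SUBCS
9: · MOVMI

EXEC = [5,6]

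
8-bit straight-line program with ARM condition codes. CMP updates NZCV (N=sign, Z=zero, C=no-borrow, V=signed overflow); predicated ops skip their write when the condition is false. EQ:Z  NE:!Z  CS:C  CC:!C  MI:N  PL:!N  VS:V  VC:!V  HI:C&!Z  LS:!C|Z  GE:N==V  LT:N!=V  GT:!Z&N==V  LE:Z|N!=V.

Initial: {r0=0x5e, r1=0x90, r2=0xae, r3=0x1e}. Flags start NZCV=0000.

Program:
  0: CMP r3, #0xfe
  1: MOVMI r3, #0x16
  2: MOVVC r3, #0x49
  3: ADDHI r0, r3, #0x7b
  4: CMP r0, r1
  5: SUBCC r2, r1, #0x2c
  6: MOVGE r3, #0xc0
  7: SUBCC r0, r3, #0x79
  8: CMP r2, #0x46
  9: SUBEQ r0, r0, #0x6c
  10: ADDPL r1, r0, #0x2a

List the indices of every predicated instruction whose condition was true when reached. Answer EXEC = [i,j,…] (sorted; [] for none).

[0] flags=0000 → (cmp)
[1] flags=0000 MI?F → skip
[2] flags=0000 VC?T → r3=0x49
[3] flags=0000 HI?F → skip
[4] flags=1001 → (cmp)
[5] flags=1001 CC?T → r2=0x64
[6] flags=1001 GE?T → r3=0xc0
[7] flags=1001 CC?T → r0=0x47
[8] flags=0010 → (cmp)
[9] flags=0010 EQ?F → skip
[10] flags=0010 PL?T → r1=0x71

EXEC = [2,5,6,7,10]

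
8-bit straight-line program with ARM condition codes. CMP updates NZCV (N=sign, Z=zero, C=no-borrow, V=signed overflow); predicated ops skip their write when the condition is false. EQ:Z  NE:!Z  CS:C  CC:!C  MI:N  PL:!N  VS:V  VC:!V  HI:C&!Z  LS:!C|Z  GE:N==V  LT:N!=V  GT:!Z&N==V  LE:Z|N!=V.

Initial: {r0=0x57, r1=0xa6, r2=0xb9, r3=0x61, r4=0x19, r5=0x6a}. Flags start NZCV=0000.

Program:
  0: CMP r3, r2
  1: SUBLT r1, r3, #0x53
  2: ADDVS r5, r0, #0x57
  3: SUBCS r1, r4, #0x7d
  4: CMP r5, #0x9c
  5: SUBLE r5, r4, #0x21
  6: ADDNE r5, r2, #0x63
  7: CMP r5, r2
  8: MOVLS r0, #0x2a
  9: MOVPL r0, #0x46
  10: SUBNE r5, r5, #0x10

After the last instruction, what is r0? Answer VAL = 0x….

[0] flags=1001 → (cmp)
[1] flags=1001 LT?F → skip
[2] flags=1001 VS?T → r5=0xae
[3] flags=1001 CS?F → skip
[4] flags=0010 → (cmp)
[5] flags=0010 LE?F → skip
[6] flags=0010 NE?T → r5=0x1c
[7] flags=0000 → (cmp)
[8] flags=0000 LS?T → r0=0x2a
[9] flags=0000 PL?T → r0=0x46
[10] flags=0000 NE?T → r5=0x0c

VAL = 0x46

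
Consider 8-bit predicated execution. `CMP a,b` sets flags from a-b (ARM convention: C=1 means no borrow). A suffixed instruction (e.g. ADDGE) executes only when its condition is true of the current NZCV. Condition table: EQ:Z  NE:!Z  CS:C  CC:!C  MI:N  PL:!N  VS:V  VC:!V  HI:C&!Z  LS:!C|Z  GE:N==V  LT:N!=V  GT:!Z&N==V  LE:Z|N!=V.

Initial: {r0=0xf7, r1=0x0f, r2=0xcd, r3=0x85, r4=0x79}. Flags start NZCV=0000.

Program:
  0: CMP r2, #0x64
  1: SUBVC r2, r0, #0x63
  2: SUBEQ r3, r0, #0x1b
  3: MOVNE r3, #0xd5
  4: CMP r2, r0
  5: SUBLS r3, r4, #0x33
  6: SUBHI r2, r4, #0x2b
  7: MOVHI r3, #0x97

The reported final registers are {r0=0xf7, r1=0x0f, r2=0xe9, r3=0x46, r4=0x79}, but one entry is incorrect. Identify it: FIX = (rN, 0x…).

FIX = (r2, 0xcd)

0: ✓ CMP  NZCV=0011
1: · SUBVC
2: · SUBEQ
3: ✓ MOVNE  r3←0xd5
4: ✓ CMP  NZCV=1000
5: ✓ SUBLS  r3←0x46
6: · SUBHI
7: · MOVHI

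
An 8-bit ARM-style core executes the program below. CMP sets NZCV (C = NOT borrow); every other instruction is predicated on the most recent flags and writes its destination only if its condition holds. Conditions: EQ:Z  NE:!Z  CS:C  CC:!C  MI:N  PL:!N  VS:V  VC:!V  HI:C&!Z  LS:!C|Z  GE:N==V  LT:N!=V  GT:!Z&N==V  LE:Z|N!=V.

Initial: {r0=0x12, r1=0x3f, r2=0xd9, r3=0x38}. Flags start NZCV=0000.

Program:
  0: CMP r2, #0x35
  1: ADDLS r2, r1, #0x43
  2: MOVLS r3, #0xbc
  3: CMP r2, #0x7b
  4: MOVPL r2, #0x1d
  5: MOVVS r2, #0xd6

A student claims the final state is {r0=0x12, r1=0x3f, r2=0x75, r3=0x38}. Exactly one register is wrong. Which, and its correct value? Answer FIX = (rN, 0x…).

FIX = (r2, 0xd6)

0: ✓ CMP  NZCV=1010
1: · ADDLS
2: · MOVLS
3: ✓ CMP  NZCV=0011
4: ✓ MOVPL  r2←0x1d
5: ✓ MOVVS  r2←0xd6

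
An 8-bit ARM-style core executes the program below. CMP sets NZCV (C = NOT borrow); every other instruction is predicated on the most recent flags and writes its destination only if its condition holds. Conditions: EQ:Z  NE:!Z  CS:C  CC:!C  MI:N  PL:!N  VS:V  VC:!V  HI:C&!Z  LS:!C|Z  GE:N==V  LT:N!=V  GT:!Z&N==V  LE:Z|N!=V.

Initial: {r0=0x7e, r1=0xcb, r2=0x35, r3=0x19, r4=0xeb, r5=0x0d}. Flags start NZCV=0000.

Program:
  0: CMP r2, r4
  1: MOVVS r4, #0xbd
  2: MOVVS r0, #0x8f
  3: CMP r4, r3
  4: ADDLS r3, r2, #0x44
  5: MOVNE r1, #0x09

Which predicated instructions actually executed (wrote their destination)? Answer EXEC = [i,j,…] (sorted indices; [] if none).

EXEC = [5]

[0] flags=0000 → (cmp)
[1] flags=0000 VS?F → skip
[2] flags=0000 VS?F → skip
[3] flags=1010 → (cmp)
[4] flags=1010 LS?F → skip
[5] flags=1010 NE?T → r1=0x09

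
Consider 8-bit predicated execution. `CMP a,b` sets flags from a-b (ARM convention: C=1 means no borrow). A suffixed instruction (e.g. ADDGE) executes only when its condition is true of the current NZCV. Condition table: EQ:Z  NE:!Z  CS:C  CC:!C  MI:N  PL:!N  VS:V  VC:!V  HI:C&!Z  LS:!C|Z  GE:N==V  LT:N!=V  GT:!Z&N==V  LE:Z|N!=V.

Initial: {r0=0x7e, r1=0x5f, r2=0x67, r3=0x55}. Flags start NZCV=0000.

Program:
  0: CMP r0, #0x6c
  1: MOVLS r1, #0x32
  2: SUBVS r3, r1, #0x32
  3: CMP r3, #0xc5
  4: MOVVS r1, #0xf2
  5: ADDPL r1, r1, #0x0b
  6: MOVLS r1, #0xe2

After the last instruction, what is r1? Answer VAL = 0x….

VAL = 0xe2

0: ✓ CMP  NZCV=0010
1: · MOVLS
2: · SUBVS
3: ✓ CMP  NZCV=1001
4: ✓ MOVVS  r1←0xf2
5: · ADDPL
6: ✓ MOVLS  r1←0xe2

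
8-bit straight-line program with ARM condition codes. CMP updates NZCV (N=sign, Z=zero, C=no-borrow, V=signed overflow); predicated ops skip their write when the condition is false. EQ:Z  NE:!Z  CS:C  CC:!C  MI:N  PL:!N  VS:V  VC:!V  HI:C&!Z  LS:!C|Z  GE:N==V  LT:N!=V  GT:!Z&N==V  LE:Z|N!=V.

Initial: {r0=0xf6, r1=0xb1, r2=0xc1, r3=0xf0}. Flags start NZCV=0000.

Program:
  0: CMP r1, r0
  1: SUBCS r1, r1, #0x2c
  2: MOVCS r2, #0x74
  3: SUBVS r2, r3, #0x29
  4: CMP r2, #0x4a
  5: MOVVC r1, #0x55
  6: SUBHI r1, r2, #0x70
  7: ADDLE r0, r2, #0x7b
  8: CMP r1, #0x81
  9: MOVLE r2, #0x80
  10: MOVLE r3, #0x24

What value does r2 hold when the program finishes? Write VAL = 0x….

0: ✓ CMP  NZCV=1000
1: · SUBCS
2: · MOVCS
3: · SUBVS
4: ✓ CMP  NZCV=0011
5: · MOVVC
6: ✓ SUBHI  r1←0x51
7: ✓ ADDLE  r0←0x3c
8: ✓ CMP  NZCV=1001
9: · MOVLE
10: · MOVLE

VAL = 0xc1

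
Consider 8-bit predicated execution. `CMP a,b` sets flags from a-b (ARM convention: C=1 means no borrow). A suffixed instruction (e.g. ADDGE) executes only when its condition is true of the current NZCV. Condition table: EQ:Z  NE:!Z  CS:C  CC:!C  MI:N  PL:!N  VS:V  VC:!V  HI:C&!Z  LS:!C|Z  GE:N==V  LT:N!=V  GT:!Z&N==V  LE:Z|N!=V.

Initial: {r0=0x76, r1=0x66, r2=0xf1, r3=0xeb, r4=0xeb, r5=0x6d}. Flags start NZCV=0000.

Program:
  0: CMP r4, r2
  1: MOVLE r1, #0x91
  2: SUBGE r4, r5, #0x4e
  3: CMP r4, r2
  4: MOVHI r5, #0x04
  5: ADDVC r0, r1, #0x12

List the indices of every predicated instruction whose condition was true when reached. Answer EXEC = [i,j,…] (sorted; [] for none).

0: ✓ CMP  NZCV=1000
1: ✓ MOVLE  r1←0x91
2: · SUBGE
3: ✓ CMP  NZCV=1000
4: · MOVHI
5: ✓ ADDVC  r0←0xa3

EXEC = [1,5]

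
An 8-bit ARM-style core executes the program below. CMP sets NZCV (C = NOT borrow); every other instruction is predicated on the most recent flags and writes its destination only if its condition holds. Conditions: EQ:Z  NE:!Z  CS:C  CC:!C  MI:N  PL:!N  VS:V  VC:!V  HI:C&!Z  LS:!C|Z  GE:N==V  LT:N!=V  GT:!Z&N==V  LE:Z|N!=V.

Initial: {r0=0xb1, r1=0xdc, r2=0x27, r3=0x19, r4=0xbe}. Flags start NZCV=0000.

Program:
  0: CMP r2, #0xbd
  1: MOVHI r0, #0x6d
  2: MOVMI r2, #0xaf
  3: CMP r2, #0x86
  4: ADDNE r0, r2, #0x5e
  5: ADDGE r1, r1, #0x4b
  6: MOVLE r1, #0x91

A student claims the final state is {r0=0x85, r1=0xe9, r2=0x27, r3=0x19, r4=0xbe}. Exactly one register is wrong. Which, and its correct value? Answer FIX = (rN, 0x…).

FIX = (r1, 0x27)

[0] flags=0000 → (cmp)
[1] flags=0000 HI?F → skip
[2] flags=0000 MI?F → skip
[3] flags=1001 → (cmp)
[4] flags=1001 NE?T → r0=0x85
[5] flags=1001 GE?T → r1=0x27
[6] flags=1001 LE?F → skip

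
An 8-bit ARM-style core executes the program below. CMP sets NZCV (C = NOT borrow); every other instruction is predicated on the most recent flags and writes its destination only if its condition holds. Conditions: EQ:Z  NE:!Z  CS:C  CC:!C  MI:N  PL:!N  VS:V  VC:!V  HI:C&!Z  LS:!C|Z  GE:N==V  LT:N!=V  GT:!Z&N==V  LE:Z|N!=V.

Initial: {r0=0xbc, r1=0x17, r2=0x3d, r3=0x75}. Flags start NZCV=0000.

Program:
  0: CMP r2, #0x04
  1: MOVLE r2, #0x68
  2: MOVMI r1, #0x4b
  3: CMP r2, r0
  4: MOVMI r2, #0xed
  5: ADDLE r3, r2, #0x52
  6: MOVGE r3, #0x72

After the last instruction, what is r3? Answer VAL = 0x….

0: ✓ CMP  NZCV=0010
1: · MOVLE
2: · MOVMI
3: ✓ CMP  NZCV=1001
4: ✓ MOVMI  r2←0xed
5: · ADDLE
6: ✓ MOVGE  r3←0x72

VAL = 0x72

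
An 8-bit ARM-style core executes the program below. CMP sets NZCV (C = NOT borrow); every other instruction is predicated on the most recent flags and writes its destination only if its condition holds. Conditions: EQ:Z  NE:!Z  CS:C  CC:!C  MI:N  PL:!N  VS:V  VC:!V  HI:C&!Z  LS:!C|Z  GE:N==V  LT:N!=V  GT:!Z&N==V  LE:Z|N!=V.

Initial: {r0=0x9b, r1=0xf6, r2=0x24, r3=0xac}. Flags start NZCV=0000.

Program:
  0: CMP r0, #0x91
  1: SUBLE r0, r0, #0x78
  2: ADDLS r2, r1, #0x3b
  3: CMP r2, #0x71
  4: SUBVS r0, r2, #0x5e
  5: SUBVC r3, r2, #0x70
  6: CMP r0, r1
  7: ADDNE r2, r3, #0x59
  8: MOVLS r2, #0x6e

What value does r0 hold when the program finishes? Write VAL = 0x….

VAL = 0x9b

0: ✓ CMP  NZCV=0010
1: · SUBLE
2: · ADDLS
3: ✓ CMP  NZCV=1000
4: · SUBVS
5: ✓ SUBVC  r3←0xb4
6: ✓ CMP  NZCV=1000
7: ✓ ADDNE  r2←0x0d
8: ✓ MOVLS  r2←0x6e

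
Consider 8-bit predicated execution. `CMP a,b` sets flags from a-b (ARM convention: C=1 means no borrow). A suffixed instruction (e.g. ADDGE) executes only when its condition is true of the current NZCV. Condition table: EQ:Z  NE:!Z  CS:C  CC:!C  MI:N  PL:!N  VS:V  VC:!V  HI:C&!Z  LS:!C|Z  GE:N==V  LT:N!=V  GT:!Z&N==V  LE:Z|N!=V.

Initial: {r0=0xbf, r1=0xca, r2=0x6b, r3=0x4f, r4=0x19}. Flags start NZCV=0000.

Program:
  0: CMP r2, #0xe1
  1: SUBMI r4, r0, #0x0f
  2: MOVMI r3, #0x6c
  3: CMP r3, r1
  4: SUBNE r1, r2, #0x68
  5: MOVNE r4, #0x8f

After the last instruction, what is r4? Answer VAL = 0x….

VAL = 0x8f

0: ✓ CMP  NZCV=1001
1: ✓ SUBMI  r4←0xb0
2: ✓ MOVMI  r3←0x6c
3: ✓ CMP  NZCV=1001
4: ✓ SUBNE  r1←0x03
5: ✓ MOVNE  r4←0x8f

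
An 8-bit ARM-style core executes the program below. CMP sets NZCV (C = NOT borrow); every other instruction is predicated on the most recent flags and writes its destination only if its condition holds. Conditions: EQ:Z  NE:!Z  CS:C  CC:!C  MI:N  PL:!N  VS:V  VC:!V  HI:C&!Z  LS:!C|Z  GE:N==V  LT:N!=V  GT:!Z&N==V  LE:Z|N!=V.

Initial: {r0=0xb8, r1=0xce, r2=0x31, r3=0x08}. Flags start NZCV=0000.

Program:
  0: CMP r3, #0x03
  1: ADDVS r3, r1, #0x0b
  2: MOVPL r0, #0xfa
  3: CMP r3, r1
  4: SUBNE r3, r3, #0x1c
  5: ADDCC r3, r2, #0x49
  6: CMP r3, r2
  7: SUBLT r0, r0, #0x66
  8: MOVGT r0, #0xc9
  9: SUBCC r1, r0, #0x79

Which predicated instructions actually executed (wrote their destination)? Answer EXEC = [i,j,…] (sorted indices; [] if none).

EXEC = [2,4,5,8]

0: ✓ CMP  NZCV=0010
1: · ADDVS
2: ✓ MOVPL  r0←0xfa
3: ✓ CMP  NZCV=0000
4: ✓ SUBNE  r3←0xec
5: ✓ ADDCC  r3←0x7a
6: ✓ CMP  NZCV=0010
7: · SUBLT
8: ✓ MOVGT  r0←0xc9
9: · SUBCC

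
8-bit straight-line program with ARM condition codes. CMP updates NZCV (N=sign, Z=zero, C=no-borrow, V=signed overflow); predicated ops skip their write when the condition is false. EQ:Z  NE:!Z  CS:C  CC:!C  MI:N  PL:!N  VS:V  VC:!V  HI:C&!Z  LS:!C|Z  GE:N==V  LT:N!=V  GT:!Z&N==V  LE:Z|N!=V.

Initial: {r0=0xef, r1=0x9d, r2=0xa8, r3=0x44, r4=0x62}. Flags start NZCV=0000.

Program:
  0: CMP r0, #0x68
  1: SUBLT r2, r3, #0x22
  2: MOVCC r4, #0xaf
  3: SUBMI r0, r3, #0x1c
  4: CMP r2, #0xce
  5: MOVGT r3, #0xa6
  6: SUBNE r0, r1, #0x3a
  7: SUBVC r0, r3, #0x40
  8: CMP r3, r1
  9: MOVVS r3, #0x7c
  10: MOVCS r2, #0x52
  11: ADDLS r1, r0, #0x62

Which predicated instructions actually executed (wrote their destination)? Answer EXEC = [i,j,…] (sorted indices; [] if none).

EXEC = [1,3,5,6,7,10]

[0] flags=1010 → (cmp)
[1] flags=1010 LT?T → r2=0x22
[2] flags=1010 CC?F → skip
[3] flags=1010 MI?T → r0=0x28
[4] flags=0000 → (cmp)
[5] flags=0000 GT?T → r3=0xa6
[6] flags=0000 NE?T → r0=0x63
[7] flags=0000 VC?T → r0=0x66
[8] flags=0010 → (cmp)
[9] flags=0010 VS?F → skip
[10] flags=0010 CS?T → r2=0x52
[11] flags=0010 LS?F → skip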